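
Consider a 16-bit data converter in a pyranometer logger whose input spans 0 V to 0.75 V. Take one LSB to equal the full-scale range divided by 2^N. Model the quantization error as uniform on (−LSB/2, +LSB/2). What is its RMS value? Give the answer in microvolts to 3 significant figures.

3.30 µV

Span = 0.75 V.
LSB = 0.75 V / 2^16 = 11.444 µV.
V_rms = LSB/√12 = 11.444 µV / √12 = 3.30 µV.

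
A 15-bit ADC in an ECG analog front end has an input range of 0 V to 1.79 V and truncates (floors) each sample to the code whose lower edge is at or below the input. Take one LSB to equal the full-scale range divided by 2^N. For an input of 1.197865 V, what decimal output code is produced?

21928

Span = 1.79 V. LSB = 1.79 V / 2^15 ≈ 54.63 µV.
V_in − V_min = 1.197865 − (0) = 1.197865 V.
Divide by LSB: 1.197865 × 32768/1.79 = 21928.2907.
Truncating gives code 21928.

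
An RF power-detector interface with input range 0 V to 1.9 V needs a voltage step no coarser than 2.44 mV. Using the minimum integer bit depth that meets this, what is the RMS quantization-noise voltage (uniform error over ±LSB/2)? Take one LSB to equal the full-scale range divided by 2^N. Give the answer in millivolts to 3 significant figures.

0.536 mV

Range is 1.9 V.
1.9 V / 2.44 mV = 778.7. Since 2^9 = 512 and 2^10 = 1024, N = 10.
LSB = 1.9 V ÷ 2^10 = 1.9/1024 V = 1.8555 mV.
RMS noise = LSB/√12 = 0.536 mV.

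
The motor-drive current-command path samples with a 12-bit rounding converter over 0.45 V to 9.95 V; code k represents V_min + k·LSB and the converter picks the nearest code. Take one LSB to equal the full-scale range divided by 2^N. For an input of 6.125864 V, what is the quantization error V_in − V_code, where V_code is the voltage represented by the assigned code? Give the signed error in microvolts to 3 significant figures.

+449 µV

Full-scale range = 9.95 V − (0.45 V) = 9.5 V. LSB = 9.5 V / 2^12 ≈ 2.319 mV.
(6.125864 − (0.45)) / LSB = 5.675864 × 4096/9.5 = 2447.1936. Nearest integer: k = 2447.
Reconstructed level: 0.45 + 2447 × 9.5/4096 V = 6.125415039 V.
V_in − V_code = 6.125864 − (6.125415039) = +449 µV.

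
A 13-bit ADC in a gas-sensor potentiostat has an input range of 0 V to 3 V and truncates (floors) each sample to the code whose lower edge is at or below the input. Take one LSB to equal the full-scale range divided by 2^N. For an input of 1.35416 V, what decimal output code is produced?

3697

Full-scale range = 3 V. LSB = 3 V / 2^13 ≈ 366.2 µV.
V_in − V_min = 1.35416 − (0) = 1.35416 V.
Divide by LSB: 1.35416 × 8192/3 = 3697.7596.
Truncating gives code 3697.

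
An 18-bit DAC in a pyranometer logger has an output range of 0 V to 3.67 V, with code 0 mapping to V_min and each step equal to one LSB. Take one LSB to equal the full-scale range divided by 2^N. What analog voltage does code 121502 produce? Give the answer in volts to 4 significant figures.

1.701 V

Span = 3.67 V. LSB = 3.67 V / 2^18.
V_out = V_min + code × LSB = 0 V + 121502 × 3.67 V / 262144
      = 0 V + 1.70102 V = 1.70102 V.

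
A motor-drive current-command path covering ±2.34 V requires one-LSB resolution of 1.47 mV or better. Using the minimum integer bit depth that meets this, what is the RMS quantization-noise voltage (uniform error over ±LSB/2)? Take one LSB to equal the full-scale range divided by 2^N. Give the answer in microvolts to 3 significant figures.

330 µV

Range = 2.34 − (-2.34) = 4.68 V.
Levels needed ≥ 4.68/1.47 mV = 3184. 2^12 = 4096 suffices, so N_min = 12.
LSB = 4.68 V / 2^12 = 1.1426 mV.
RMS noise = LSB/√12 = 330 µV.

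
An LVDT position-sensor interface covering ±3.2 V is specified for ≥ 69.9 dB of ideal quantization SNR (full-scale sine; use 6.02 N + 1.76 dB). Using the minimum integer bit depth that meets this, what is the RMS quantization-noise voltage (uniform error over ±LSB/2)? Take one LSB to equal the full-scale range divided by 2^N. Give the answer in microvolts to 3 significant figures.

451 µV

Range = 3.2 − (-3.2) = 6.4 V.
6.02 N + 1.76 ≥ 69.9 gives N ≥ 11.319, so the minimum integer is 12.
One LSB is 6.4 V / 4096 = 1.5625 mV.
σ_q = LSB/√12 = 1.5625 mV/3.4641 = 451 µV.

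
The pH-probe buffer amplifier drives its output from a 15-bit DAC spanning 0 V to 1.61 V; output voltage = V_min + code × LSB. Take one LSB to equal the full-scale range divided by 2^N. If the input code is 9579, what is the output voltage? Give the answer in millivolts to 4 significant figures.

Span = 1.61 V. LSB = 1.61 V / 2^15.
Output = V_min + (9579/32768) × range = 0 + 0.292328 × 1.61 V
      = 0 V + 0.470648 V = 0.470648 V.

470.6 mV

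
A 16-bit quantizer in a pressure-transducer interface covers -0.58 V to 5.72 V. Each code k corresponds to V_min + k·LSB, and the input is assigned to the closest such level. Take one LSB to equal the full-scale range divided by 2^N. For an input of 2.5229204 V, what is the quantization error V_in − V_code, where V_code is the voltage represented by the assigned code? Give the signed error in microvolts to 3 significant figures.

+24.3 µV

Full-scale range = 5.72 V − (-0.58 V) = 6.3 V. LSB = 6.3 V / 2^16 ≈ 96.13 µV.
(V_in − V_min)/LSB = (2.5229204 − (-0.58)) × 65536/6.3 = 32278.2526 → nearest code k = 32278.
V_code = V_min + k × range/2^16 = -0.58 + 32278 × 6.3/65536 = 2.5228961182 V.
Error = V_in − V_code = 2.5229204 − (2.5228961182) = +24.3 µV.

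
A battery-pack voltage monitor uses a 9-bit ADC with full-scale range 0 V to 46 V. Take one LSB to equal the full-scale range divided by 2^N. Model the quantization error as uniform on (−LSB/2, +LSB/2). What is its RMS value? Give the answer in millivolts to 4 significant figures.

Full-scale range = 46 V.
One LSB is 46 V / 512 = 89.8438 mV.
RMS of a uniform error over width LSB is LSB/√12 = 25.94 mV.

25.94 mV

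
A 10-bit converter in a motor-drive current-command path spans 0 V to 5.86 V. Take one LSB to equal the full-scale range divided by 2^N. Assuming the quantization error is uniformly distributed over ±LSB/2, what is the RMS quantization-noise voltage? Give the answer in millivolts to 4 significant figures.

Range is 5.86 V.
LSB = 5.86 V ÷ 2^10 = 5.86/1024 V = 5.72266 mV.
For a uniform distribution on [−LSB/2, +LSB/2], V_rms = LSB/√12 = 5.72266 mV/3.4641 = 1.652 mV.

1.652 mV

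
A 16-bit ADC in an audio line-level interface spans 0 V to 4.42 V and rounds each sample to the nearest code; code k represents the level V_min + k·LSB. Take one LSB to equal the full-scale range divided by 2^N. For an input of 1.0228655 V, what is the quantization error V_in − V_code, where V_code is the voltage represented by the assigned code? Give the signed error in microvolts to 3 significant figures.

+12.1 µV

Range is 4.42 V. LSB = 4.42 V / 2^16 ≈ 67.44 µV.
Position in LSBs: (1.0228655 − (0)) × 65536/4.42 = 15166.1795; rounding gives k = 15166.
Reconstructed level: 0 + 15166 × 4.42/65536 V = 1.0228533936 V.
Error = V_in − V_code = 1.0228655 − (1.0228533936) = +12.1 µV.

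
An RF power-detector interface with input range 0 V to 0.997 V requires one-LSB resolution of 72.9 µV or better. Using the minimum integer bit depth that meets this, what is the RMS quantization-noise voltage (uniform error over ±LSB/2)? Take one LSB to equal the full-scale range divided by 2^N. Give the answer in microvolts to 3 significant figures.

17.6 µV

Full-scale range = 0.997 V.
Need 2^N ≥ 0.997 V / 72.9 µV = 13680 → N_min = 14.
LSB = 0.997 V ÷ 2^14 = 0.997/16384 V = 60.852 µV.
RMS noise = LSB/√12 = 17.6 µV.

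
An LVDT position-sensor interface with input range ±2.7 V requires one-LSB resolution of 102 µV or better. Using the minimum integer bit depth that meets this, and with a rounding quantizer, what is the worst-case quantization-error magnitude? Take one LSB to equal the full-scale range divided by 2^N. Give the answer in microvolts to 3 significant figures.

41.2 µV

The full-scale span is 2.7 − (-2.7) = 5.4 V.
Levels needed ≥ 5.4/102 µV = 52940. 2^16 = 65536 suffices, so N_min = 16.
Step size = 5.4/65536 V = 82.397 µV.
Half an LSB is 41.2 µV.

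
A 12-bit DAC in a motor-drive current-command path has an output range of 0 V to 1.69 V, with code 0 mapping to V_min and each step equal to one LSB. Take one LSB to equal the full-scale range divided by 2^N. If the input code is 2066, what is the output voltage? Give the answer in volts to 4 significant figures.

0.8524 V

Full-scale range = 1.69 V. LSB = 1.69 V / 2^12.
V_out = 0 + 2066 × (1.69/4096) V
      = 0 V + 0.852427 V = 0.852427 V.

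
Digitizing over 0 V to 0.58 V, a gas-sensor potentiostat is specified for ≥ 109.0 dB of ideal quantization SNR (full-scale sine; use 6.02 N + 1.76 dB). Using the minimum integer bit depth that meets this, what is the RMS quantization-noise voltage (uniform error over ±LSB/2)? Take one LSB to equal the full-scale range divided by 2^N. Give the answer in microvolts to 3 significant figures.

Full-scale range = 0.58 V.
N ≥ (109.0 − 1.76)/6.02 = 17.814 → N_min = 18.
Step size = 0.58/262144 V = 2.2125 µV.
V_rms = LSB/√12 = 0.639 µV.

0.639 µV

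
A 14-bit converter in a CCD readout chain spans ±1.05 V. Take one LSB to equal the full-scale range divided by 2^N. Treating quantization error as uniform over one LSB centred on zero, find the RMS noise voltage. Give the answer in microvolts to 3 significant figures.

37.0 µV

The full-scale span is 1.05 − (-1.05) = 2.1 V.
LSB = 2.1 V ÷ 2^14 = 2.1/16384 V = 128.17 µV.
σ_q = LSB/√12 = 128.17 µV/3.4641 = 37.0 µV.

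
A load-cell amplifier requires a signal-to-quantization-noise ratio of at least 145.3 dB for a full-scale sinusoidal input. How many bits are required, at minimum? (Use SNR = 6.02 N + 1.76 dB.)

Solving 6.02 N ≥ 145.3 − 1.76: N ≥ 23.844. Round up → N = 24.

24 bits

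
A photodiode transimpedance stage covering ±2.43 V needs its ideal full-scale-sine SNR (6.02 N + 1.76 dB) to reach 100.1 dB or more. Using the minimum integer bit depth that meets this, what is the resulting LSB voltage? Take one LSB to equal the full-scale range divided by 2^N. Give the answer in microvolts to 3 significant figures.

37.1 µV

Range = 2.43 − (-2.43) = 4.86 V.
N ≥ (100.1 − 1.76)/6.02 = 16.336 → N_min = 17.
Step size = 4.86/131072 V = 37.1 µV.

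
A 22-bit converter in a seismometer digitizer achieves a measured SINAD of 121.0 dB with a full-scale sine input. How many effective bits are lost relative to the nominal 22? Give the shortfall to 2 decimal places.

2.19 bits

ENOB = (SINAD − 1.76)/6.02 = (121.0 − 1.76)/6.02 = 19.8073 bits.
Shortfall = 22 − 19.8073 = 2.1927 bits.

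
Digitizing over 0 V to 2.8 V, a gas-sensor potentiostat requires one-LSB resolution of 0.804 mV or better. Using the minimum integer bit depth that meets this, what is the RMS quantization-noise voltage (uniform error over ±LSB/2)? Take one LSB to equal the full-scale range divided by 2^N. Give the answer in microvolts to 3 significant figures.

197 µV

V_FS = 2.8 V.
Need 2^N ≥ 2.8 V / 0.804 mV = 3483 → N_min = 12.
LSB = 2.8 V / 2^12 = 0.68359 mV.
V_rms = LSB/√12 = 197 µV.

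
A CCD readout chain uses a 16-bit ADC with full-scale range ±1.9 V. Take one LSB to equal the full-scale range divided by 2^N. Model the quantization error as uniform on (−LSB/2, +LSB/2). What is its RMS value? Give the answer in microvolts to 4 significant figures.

Span: 1.9 V − (-1.9 V) = 3.8 V.
Step size = 3.8/65536 V = 57.9834 µV.
RMS of a uniform error over width LSB is LSB/√12 = 16.74 µV.

16.74 µV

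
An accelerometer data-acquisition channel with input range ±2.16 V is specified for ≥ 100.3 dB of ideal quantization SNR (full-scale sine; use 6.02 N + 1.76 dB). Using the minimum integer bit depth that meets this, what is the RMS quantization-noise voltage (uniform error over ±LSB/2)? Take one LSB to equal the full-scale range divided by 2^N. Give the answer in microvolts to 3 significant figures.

Span: 2.16 V − (-2.16 V) = 4.32 V.
Solving 6.02 N ≥ 100.3 − 1.76: N ≥ 16.369. Round up → N = 17.
Step size = 4.32/131072 V = 32.959 µV.
RMS noise = LSB/√12 = 9.51 µV.

9.51 µV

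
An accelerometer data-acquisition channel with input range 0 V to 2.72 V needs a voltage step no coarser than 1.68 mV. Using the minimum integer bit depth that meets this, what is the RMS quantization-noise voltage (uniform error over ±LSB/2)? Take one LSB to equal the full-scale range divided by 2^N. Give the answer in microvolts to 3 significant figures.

383 µV

Span = 2.72 V.
Levels needed ≥ 2.72/1.68 mV = 1619. 2^11 = 2048 suffices, so N_min = 11.
LSB = 2.72 V ÷ 2^11 = 2.72/2048 V = 1.3281 mV.
σ_q = LSB/√12 = 1.3281 mV/3.4641 = 383 µV.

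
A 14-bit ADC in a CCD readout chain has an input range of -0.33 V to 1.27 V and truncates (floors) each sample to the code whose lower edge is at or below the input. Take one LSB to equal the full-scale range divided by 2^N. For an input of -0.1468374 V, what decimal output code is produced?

1875

Range = 1.27 − (-0.33) = 1.6 V. LSB = 1.6 V / 2^14 ≈ 97.66 µV.
(V_in − V_min) × 2^14/range = (-0.1468374 − (-0.33)) × 16384/1.6 = 1875.585.
Floor → code = 1875.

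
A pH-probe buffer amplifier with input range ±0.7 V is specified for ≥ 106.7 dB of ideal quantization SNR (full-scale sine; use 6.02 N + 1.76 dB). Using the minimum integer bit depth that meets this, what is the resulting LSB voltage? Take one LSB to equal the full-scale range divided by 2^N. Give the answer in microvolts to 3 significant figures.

Span: 0.7 V − (-0.7 V) = 1.4 V.
Solving 6.02 N ≥ 106.7 − 1.76: N ≥ 17.432. Round up → N = 18.
LSB = 1.4 V ÷ 2^18 = 1.4/262144 V = 5.34 µV.

5.34 µV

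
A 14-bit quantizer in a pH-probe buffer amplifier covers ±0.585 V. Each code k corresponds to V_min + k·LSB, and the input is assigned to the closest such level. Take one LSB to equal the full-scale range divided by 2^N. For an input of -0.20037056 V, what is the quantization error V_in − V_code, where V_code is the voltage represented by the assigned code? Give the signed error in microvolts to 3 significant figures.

Span: 0.585 V − (-0.585 V) = 1.17 V. LSB = 1.17 V / 2^14 ≈ 71.41 µV.
(-0.20037056 − (-0.585)) / LSB = 0.38462944 × 16384/1.17 = 5386.1271. Nearest integer: k = 5386.
V_code = V_min + k × range/2^14 = -0.585 + 5386 × 1.17/16384 = -0.20037963867 V.
V_in − V_code = -0.20037056 − (-0.20037963867) = +9.08 µV.

+9.08 µV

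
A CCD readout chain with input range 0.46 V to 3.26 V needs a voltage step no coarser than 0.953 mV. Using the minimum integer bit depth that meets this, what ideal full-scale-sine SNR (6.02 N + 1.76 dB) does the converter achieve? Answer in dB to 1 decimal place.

Range = 3.26 − (0.46) = 2.8 V.
Levels needed ≥ 2.8/0.953 mV = 2938. 2^12 = 4096 suffices, so N_min = 12.
Ideal SNR at N = 12: 6.02·12 + 1.76 = 74.0 dB.

74.0 dB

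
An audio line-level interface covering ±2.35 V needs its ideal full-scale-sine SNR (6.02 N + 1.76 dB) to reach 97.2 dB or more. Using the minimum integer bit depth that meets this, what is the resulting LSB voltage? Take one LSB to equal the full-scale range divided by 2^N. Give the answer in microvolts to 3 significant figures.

Range = 2.35 − (-2.35) = 4.7 V.
Solving 6.02 N ≥ 97.2 − 1.76: N ≥ 15.854. Round up → N = 16.
Step size = 4.7/65536 V = 71.7 µV.

71.7 µV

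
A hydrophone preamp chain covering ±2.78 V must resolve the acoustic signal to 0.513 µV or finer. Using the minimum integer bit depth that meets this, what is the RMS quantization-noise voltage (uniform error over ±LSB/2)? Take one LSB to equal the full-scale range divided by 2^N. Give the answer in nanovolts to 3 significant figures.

Span: 2.78 V − (-2.78 V) = 5.56 V.
Need 2^N ≥ 5.56 V / 0.513 µV = 1.084e7 → N_min = 24.
One LSB is 5.56 V / 16777216 = 331.40 nV.
V_rms = LSB/√12 = 95.7 nV.

95.7 nV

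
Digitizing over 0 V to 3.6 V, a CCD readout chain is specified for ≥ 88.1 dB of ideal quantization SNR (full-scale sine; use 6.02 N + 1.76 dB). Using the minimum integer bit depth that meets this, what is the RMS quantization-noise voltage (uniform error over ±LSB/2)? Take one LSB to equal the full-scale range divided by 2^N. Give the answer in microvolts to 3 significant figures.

31.7 µV

V_FS = 3.6 V.
6.02 N + 1.76 ≥ 88.1 gives N ≥ 14.342, so the minimum integer is 15.
LSB = 3.6 V ÷ 2^15 = 3.6/32768 V = 109.86 µV.
V_rms = LSB/√12 = 31.7 µV.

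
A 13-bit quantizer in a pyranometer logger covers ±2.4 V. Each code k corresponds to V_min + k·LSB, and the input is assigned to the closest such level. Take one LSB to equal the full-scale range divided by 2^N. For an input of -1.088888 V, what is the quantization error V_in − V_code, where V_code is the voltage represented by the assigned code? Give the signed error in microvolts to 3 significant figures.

Span: 2.4 V − (-2.4 V) = 4.8 V. LSB = 4.8 V / 2^13 ≈ 0.5859 mV.
(V_in − V_min)/LSB = (-1.088888 − (-2.4)) × 8192/4.8 = 2237.6311 → nearest code k = 2238.
Reconstructed level: -2.4 + 2238 × 4.8/8192 V = -1.088671875 V.
e = -1.088888 − (-1.088671875) = −216 µV.

−216 µV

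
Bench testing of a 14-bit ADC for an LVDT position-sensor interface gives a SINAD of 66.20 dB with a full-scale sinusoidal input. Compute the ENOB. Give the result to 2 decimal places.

ENOB = (SINAD − 1.76) / 6.02 = (66.20 − 1.76) / 6.02 = 64.44 / 6.02 = 10.7043.

10.70 bits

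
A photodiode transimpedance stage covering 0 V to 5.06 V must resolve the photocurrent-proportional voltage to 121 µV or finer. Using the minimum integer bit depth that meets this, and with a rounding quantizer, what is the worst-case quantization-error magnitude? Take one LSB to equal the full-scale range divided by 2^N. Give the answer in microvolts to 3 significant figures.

Full-scale range = 5.06 V.
Need 2^N ≥ 5.06 V / 121 µV = 41820 → N_min = 16.
LSB = 5.06 V ÷ 2^16 = 5.06/65536 V = 77.209 µV.
Max error for round-to-nearest is LSB/2 = 38.6 µV.

38.6 µV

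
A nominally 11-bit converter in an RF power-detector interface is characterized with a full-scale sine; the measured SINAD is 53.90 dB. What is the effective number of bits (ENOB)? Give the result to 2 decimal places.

ENOB = (53.90 − 1.76)/6.02 = 8.6611 bits.

8.66 bits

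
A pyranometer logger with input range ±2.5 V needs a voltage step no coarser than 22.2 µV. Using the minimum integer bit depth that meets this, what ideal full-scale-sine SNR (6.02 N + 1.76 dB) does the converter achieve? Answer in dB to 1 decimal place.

Full-scale range = 2.5 V − (-2.5 V) = 5 V.
Need 2^N ≥ 5 V / 22.2 µV = 225200 → N_min = 18.
SNR = 6.02 × 18 + 1.76 = 110.12 dB.

110.1 dB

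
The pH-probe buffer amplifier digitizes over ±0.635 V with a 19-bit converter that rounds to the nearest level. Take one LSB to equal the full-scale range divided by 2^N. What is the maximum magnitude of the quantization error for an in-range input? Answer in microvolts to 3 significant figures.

Full-scale range = 0.635 V − (-0.635 V) = 1.27 V.
LSB = 1.27 V ÷ 2^19 = 1.27/524288 V = 2.4223 µV.
A rounding quantizer has |error| ≤ LSB/2 = 1.21 µV.

1.21 µV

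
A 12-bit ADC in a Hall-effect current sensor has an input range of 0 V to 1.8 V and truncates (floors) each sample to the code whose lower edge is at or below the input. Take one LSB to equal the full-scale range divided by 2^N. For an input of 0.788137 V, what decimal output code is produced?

Full-scale range = 1.8 V. LSB = 1.8 V / 2^12 ≈ 439.5 µV.
code = ⌊(V_in − V_min)/LSB⌋ = ⌊(V_in − V_min) × 2^12 / range⌋
     = ⌊(0.788137 − (0)) × 4096 / 1.8⌋ = ⌊0.788137 × 4096/1.8⌋
     = ⌊1793.450⌋ = 1793.

1793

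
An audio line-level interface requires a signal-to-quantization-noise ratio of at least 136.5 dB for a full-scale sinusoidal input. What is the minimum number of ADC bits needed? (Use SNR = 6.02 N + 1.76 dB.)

23 bits

6.02 N + 1.76 ≥ 136.5 gives N ≥ 22.382, so the minimum integer is 23.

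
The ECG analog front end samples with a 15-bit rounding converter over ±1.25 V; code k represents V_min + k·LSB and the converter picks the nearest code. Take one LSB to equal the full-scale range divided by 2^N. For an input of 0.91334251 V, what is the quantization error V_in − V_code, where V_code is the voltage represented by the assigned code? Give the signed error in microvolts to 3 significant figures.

+27.7 µV

Span: 1.25 V − (-1.25 V) = 2.5 V. LSB = 2.5 V / 2^15 ≈ 76.29 µV.
Position in LSBs: (0.91334251 − (-1.25)) × 32768/2.5 = 28355.3629; rounding gives k = 28355.
V_code = -1.25 + (28355/32768) × 2.5 = 0.91331481934 V.
V_in − V_code = 0.91334251 − (0.91331481934) = +27.7 µV.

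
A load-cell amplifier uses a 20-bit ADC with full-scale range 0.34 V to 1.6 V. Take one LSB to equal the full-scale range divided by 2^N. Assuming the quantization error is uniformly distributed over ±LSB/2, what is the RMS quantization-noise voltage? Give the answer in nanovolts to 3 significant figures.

347 nV

Span: 1.6 V − (0.34 V) = 1.26 V.
Step size = 1.26/1048576 V = 1.2016 µV.
For a uniform distribution on [−LSB/2, +LSB/2], V_rms = LSB/√12 = 1.2016 µV/3.4641 = 347 nV.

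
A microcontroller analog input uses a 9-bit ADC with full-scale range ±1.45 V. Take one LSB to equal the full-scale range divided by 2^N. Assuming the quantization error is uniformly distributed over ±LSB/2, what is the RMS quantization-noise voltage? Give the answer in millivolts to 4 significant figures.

Span: 1.45 V − (-1.45 V) = 2.9 V.
One LSB is 2.9 V / 512 = 5.66406 mV.
For a uniform distribution on [−LSB/2, +LSB/2], V_rms = LSB/√12 = 5.66406 mV/3.4641 = 1.635 mV.

1.635 mV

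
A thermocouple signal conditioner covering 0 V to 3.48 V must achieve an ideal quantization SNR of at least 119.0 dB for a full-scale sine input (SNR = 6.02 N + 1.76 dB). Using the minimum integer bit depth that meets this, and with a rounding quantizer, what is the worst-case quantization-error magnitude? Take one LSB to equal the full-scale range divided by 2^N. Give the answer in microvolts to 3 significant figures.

Full-scale range = 3.48 V.
Solving 6.02 N ≥ 119.0 − 1.76: N ≥ 19.475. Round up → N = 20.
Step size = 3.48/1048576 V = 3.3188 µV.
Half an LSB is 1.66 µV.

1.66 µV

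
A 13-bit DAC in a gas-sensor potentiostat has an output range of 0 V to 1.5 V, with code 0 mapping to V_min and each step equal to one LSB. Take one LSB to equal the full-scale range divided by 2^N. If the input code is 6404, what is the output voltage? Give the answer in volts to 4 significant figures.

V_FS = 1.5 V. LSB = 1.5 V / 2^13.
V_out = 0 + 6404 × (1.5/8192) V
      = 0 + 1.17261 = 1.17261 V.

1.173 V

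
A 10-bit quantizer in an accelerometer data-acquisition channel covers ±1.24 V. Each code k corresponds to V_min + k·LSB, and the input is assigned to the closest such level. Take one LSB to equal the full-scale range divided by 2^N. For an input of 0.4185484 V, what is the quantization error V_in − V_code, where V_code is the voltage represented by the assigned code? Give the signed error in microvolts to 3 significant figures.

Full-scale range = 1.24 V − (-1.24 V) = 2.48 V. LSB = 2.48 V / 2^10 ≈ 2.422 mV.
Position in LSBs: (0.4185484 − (-1.24)) × 1024/2.48 = 684.8200; rounding gives k = 685.
V_code = -1.24 + (685/1024) × 2.48 = 0.4189843750 V.
Error = V_in − V_code = 0.4185484 − (0.4189843750) = −436 µV.

−436 µV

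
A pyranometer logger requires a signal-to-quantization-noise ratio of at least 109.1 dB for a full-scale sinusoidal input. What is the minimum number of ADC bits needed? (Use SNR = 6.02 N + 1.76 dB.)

18 bits

N ≥ (109.1 − 1.76)/6.02 = 17.831 → N_min = 18.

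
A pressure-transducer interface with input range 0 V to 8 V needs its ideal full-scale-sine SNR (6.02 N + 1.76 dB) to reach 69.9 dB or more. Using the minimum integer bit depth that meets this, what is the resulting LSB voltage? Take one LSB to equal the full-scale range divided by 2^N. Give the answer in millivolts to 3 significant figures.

V_FS = 8 V.
Required N = ⌈(69.9 − 1.76)/6.02⌉ = ⌈11.319⌉ = 12.
LSB = 8 V / 2^12 = 1.95 mV.

1.95 mV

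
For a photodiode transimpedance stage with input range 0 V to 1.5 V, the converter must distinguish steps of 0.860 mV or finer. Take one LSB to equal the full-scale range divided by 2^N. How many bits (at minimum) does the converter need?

Range is 1.5 V.
Need 2^N ≥ 1.5 V / 0.860 mV = 1744 → N_min = 11.

11 bits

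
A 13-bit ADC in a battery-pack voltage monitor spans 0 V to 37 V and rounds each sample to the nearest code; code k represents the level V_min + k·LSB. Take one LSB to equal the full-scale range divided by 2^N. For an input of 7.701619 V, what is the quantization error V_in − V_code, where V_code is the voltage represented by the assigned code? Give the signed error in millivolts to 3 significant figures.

Full-scale range = 37 V. LSB = 37 V / 2^13 ≈ 4.517 mV.
(7.701619 − (0)) / LSB = 7.701619 × 8192/37 = 1705.1801. Nearest integer: k = 1705.
V_code = 0 + (1705/8192) × 37 = 7.700805664 V.
V_in − V_code = 7.701619 − (7.700805664) = +0.813 mV.

+0.813 mV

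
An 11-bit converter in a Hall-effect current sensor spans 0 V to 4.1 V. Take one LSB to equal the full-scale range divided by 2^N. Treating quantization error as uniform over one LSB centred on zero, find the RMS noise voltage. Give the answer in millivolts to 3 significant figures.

0.578 mV

Span = 4.1 V.
LSB = 4.1 V ÷ 2^11 = 4.1/2048 V = 2.0020 mV.
V_rms = LSB/√12 = 2.0020 mV / √12 = 0.578 mV.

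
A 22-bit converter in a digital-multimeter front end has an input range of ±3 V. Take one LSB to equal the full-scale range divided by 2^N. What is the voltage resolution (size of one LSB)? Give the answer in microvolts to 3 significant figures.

Span: 3 V − (-3 V) = 6 V.
Number of codes = 2^22 = 4194304.
Step size = 6/4194304 V = 1.43 µV.

1.43 µV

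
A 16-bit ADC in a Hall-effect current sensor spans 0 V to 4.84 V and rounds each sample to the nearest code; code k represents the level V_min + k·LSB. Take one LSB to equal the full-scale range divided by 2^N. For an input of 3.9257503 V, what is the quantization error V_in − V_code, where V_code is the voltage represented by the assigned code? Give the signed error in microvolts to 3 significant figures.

Span = 4.84 V. LSB = 4.84 V / 2^16 ≈ 73.85 µV.
(3.9257503 − (0)) / LSB = 3.9257503 × 65536/4.84 = 53156.6057. Nearest integer: k = 53157.
V_code = V_min + k × range/2^16 = 0 + 53157 × 4.84/65536 = 3.9257794189 V.
Error = V_in − V_code = 3.9257503 − (3.9257794189) = −29.1 µV.

−29.1 µV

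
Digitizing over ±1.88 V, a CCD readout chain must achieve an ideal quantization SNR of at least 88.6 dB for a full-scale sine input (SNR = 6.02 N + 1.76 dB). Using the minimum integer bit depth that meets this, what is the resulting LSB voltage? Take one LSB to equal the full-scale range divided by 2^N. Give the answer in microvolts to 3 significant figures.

Full-scale range = 1.88 V − (-1.88 V) = 3.76 V.
N ≥ (88.6 − 1.76)/6.02 = 14.425 → N_min = 15.
LSB = 3.76 V / 2^15 = 115 µV.

115 µV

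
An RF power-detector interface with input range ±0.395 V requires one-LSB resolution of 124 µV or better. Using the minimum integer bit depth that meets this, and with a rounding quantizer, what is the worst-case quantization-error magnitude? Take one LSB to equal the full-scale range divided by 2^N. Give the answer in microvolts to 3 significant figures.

The full-scale span is 0.395 − (-0.395) = 0.79 V.
0.79 V / 124 µV = 6371. Since 2^12 = 4096 and 2^13 = 8192, N = 13.
LSB = 0.79 V ÷ 2^13 = 0.79/8192 V = 96.436 µV.
|e|_max = LSB/2 = 48.2 µV.

48.2 µV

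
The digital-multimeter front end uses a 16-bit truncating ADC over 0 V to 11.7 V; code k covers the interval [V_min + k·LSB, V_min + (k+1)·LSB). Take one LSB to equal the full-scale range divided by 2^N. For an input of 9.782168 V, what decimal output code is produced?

54793

Full-scale range = 11.7 V. LSB = 11.7 V / 2^16 ≈ 178.5 µV.
(V_in − V_min) × 2^16/range = (9.782168 − (0)) × 65536/11.7 = 54793.518.
Floor → code = 54793.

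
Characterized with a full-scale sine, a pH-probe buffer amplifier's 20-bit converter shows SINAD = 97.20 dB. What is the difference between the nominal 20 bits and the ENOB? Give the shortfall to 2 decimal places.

N_eff = (97.20 − 1.76)/6.02 = 15.8538 bits.
Lost resolution: 20 − 15.8538 = 4.1462 bits.

4.15 bits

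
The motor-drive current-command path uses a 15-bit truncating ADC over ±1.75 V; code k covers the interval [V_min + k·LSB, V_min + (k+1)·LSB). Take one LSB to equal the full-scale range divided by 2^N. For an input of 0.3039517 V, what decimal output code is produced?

19229

The full-scale span is 1.75 − (-1.75) = 3.5 V. LSB = 3.5 V / 2^15 ≈ 106.8 µV.
(V_in − V_min) × 2^15/range = (0.3039517 − (-1.75)) × 32768/3.5 = 19229.683.
Floor → code = 19229.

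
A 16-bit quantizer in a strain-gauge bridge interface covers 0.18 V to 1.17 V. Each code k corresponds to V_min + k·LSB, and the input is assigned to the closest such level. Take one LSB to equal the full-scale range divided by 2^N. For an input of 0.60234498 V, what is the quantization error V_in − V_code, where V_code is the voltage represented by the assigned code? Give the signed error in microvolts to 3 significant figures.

+5.81 µV

Span: 1.17 V − (0.18 V) = 0.99 V. LSB = 0.99 V / 2^16 ≈ 15.11 µV.
(V_in − V_min)/LSB = (0.60234498 − (0.18)) × 65536/0.99 = 27958.3845 → nearest code k = 27958.
V_code = 0.18 + (27958/65536) × 0.99 = 0.60233917236 V.
Error = V_in − V_code = 0.60234498 − (0.60233917236) = +5.81 µV.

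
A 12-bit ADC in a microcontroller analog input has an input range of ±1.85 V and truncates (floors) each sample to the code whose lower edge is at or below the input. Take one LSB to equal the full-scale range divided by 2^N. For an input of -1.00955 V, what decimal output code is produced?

930

Range = 1.85 − (-1.85) = 3.7 V. LSB = 3.7 V / 2^12 ≈ 0.9033 mV.
code = ⌊(V_in − V_min)/LSB⌋ = ⌊(V_in − V_min) × 2^12 / range⌋
     = ⌊(-1.00955 − (-1.85)) × 4096 / 3.7⌋ = ⌊0.84045 × 4096/3.7⌋
     = ⌊930.401⌋ = 930.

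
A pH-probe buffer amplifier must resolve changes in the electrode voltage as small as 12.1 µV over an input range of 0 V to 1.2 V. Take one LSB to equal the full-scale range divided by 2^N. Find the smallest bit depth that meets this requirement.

Span = 1.2 V.
1.2 V / 12.1 µV = 99170. Since 2^16 = 65536 and 2^17 = 131072, N = 17.

17 bits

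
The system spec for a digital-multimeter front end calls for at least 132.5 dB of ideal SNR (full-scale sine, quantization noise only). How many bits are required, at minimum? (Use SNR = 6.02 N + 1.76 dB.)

22 bits

Required N = ⌈(132.5 − 1.76)/6.02⌉ = ⌈21.718⌉ = 22.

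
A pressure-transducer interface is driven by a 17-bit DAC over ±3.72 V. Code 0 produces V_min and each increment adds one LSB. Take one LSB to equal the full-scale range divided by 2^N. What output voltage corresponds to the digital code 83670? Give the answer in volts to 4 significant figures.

1.029 V

Span: 3.72 V − (-3.72 V) = 7.44 V. LSB = 7.44 V / 2^17.
Output = V_min + (83670/131072) × range = -3.72 + 0.638351 × 7.44 V
      = -3.72 + 4.74933 = 1.02933 V.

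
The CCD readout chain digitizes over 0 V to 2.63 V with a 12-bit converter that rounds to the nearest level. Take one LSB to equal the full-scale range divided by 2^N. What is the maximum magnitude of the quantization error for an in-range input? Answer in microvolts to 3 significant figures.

Full-scale range = 2.63 V.
One LSB is 2.63 V / 4096 = 0.64209 mV.
|e|_max = LSB/2 = 321 µV.

321 µV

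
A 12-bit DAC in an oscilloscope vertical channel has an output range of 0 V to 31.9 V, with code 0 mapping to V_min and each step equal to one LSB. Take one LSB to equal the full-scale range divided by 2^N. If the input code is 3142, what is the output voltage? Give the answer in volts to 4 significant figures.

24.47 V

Range is 31.9 V. LSB = 31.9 V / 2^12.
V_out = V_min + code × LSB = 0 V + 3142 × 31.9 V / 4096
      = 0 + 24.4702 = 24.4702 V.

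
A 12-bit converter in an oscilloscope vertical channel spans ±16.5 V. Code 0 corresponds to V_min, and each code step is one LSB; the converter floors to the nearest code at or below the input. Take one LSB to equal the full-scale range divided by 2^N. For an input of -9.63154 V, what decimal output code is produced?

Span: 16.5 V − (-16.5 V) = 33 V. LSB = 33 V / 2^12 ≈ 8.057 mV.
(V_in − V_min) × 2^12/range = (-9.63154 − (-16.5)) × 4096/33 = 852.522.
Floor → code = 852.

852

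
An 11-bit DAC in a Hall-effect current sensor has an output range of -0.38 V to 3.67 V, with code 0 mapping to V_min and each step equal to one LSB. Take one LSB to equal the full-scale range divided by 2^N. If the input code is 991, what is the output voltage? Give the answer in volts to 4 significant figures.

Range = 3.67 − (-0.38) = 4.05 V. LSB = 4.05 V / 2^11.
V_out = -0.38 + 991 × (4.05/2048) V
      = -0.38 V + 1.95974 V = 1.57974 V.

1.580 V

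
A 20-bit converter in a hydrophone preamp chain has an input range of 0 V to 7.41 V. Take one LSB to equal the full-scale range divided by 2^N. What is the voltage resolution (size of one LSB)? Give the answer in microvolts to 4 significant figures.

Range is 7.41 V.
2^20 = 1048576 levels.
LSB = 7.41 V / 2^20 = 7.067 µV.

7.067 µV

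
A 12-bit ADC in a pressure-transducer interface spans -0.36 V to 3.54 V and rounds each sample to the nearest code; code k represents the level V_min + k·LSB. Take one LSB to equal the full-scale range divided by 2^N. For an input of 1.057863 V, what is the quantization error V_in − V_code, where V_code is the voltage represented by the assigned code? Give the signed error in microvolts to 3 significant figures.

+114 µV

Span: 3.54 V − (-0.36 V) = 3.9 V. LSB = 3.9 V / 2^12 ≈ 0.9521 mV.
(V_in − V_min)/LSB = (1.057863 − (-0.36)) × 4096/3.9 = 1489.1197 → nearest code k = 1489.
Reconstructed level: -0.36 + 1489 × 3.9/4096 V = 1.057749023 V.
e = 1.057863 − (1.057749023) = +114 µV.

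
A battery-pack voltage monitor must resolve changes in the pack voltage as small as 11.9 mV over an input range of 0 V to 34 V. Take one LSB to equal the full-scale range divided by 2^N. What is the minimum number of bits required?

12 bits

Full-scale range = 34 V.
Need 2^N ≥ 34 V / 11.9 mV = 2857 → N_min = 12.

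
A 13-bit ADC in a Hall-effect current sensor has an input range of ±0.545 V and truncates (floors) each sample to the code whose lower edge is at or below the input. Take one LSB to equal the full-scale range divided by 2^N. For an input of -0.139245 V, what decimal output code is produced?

Span: 0.545 V − (-0.545 V) = 1.09 V. LSB = 1.09 V / 2^13 ≈ 133.1 µV.
(V_in − V_min) × 2^13/range = (-0.139245 − (-0.545)) × 8192/1.09 = 3049.491.
Floor → code = 3049.

3049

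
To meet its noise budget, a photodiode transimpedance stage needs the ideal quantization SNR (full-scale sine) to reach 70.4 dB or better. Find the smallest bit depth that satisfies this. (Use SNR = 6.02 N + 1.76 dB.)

6.02 N + 1.76 ≥ 70.4 gives N ≥ 11.402, so the minimum integer is 12.

12 bits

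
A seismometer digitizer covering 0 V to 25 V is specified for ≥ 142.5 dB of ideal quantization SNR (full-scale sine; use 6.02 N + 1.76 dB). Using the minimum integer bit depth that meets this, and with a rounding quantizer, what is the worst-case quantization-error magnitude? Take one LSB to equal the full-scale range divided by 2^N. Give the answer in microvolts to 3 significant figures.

Range is 25 V.
Required N = ⌈(142.5 − 1.76)/6.02⌉ = ⌈23.379⌉ = 24.
One LSB is 25 V / 16777216 = 1.4901 µV.
Max error for round-to-nearest is LSB/2 = 0.745 µV.

0.745 µV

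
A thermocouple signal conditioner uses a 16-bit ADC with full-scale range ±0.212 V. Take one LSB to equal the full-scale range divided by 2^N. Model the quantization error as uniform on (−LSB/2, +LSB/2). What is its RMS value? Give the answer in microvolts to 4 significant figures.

1.868 µV

Range = 0.212 − (-0.212) = 0.424 V.
LSB = 0.424 V ÷ 2^16 = 0.424/65536 V = 6.46973 µV.
RMS of a uniform error over width LSB is LSB/√12 = 1.868 µV.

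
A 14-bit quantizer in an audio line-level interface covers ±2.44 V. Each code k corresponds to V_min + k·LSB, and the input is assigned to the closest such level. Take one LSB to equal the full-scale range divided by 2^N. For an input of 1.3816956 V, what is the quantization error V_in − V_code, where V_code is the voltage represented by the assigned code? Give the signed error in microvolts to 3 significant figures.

Span: 2.44 V − (-2.44 V) = 4.88 V. LSB = 4.88 V / 2^14 ≈ 297.9 µV.
(1.3816956 − (-2.44)) / LSB = 3.8216956 × 16384/4.88 = 12830.8731. Nearest integer: k = 12831.
V_code = -2.44 + (12831/16384) × 4.88 = 1.3817333984 V.
Error = V_in − V_code = 1.3816956 − (1.3817333984) = −37.8 µV.

−37.8 µV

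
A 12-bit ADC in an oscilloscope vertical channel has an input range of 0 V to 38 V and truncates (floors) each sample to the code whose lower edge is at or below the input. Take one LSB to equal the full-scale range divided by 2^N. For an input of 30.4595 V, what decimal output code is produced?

Full-scale range = 38 V. LSB = 38 V / 2^12 ≈ 9.277 mV.
code = ⌊(V_in − V_min)/LSB⌋ = ⌊(V_in − V_min) × 2^12 / range⌋
     = ⌊(30.4595 − (0)) × 4096 / 38⌋ = ⌊30.4595 × 4096/38⌋
     = ⌊3283.213⌋ = 3283.

3283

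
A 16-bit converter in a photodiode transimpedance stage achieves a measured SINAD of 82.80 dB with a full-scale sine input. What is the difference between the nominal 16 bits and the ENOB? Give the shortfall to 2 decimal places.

Effective bits = (82.80 − 1.76)/6.02 = 13.4618.
Shortfall = 16 − 13.4618 = 2.5382 bits.

2.54 bits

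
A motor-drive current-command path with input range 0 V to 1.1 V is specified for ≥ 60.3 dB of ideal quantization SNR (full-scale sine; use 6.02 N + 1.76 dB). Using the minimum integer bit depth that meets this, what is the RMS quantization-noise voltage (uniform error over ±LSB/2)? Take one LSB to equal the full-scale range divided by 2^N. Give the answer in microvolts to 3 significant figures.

310 µV

Full-scale range = 1.1 V.
6.02 N + 1.76 ≥ 60.3 gives N ≥ 9.724, so the minimum integer is 10.
Step size = 1.1/1024 V = 1.0742 mV.
RMS noise = LSB/√12 = 310 µV.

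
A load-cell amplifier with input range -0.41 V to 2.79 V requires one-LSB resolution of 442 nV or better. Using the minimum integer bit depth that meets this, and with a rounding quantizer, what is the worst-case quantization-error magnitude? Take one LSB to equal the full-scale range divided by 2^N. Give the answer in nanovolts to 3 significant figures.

Range = 2.79 − (-0.41) = 3.2 V.
Need 2^N ≥ 3.2 V / 442 nV = 7.240e6 → N_min = 23.
LSB = 3.2 V ÷ 2^23 = 3.2/8388608 V = 381.47 nV.
|e|_max = LSB/2 = 191 nV.

191 nV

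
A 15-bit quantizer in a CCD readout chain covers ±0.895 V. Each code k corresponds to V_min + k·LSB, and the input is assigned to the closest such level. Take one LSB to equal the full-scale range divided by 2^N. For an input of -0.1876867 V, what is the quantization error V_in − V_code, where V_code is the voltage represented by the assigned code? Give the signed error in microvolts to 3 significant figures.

+9.83 µV

Full-scale range = 0.895 V − (-0.895 V) = 1.79 V. LSB = 1.79 V / 2^15 ≈ 54.63 µV.
(V_in − V_min)/LSB = (-0.1876867 − (-0.895)) × 32768/1.79 = 12948.1800 → nearest code k = 12948.
V_code = -0.895 + (12948/32768) × 1.79 = -0.18769653320 V.
e = -0.1876867 − (-0.18769653320) = +9.83 µV.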